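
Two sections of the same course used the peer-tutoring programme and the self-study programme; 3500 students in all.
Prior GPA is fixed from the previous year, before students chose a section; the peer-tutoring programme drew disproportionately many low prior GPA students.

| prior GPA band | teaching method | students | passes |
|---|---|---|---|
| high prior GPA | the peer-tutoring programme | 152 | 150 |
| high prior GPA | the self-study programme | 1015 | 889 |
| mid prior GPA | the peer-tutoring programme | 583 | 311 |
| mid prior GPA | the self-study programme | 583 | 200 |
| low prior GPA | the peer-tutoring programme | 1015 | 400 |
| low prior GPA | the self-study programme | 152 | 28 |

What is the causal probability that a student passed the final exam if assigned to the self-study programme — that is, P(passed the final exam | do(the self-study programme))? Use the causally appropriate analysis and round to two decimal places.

Since prior GPA band is a pre-existing factor (not a product of the teaching method) and it affects the outcome on its own, it is a confounder. The stratified rates, not the pooled rate, identify the causal effect.
Standardising the self-study programme to the population prior GPA band mix: 0.333·889/1015 + 0.333·200/583 + 0.333·28/152 = 0.468.

0.47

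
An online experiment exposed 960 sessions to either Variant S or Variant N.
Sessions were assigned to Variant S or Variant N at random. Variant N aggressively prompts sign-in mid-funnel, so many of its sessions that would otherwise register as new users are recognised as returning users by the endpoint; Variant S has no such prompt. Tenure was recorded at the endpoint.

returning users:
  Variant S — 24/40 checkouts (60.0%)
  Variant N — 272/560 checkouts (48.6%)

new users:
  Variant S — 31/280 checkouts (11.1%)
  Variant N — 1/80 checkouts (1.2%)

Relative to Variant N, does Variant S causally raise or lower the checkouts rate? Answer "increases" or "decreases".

Because the variant influences user tenure, user tenure is a post-treatment mediator, not a confounder. Stratifying on it would bias the estimate; the causal effect is the crude pooled difference.
Pooled: Variant S 17.2% vs Variant N 42.7%; Variant N is higher overall.

decreases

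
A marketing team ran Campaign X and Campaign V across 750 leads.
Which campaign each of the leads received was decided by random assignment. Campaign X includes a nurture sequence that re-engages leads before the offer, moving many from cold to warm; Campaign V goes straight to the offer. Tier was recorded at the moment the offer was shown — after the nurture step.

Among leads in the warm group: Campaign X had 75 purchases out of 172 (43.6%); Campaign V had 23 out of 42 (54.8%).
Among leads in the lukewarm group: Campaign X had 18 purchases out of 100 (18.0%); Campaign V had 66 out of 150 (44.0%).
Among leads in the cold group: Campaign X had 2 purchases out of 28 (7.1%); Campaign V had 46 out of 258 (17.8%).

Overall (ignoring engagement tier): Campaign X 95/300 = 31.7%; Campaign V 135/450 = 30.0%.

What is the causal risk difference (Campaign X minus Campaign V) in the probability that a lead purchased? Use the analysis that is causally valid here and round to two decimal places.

+0.02

Engagement tier is downstream of the campaign. One should not condition on a consequence of treatment, so the overall rates are the right comparison.
The causal difference is the pooled difference: 0.317 − 0.300 = +0.017.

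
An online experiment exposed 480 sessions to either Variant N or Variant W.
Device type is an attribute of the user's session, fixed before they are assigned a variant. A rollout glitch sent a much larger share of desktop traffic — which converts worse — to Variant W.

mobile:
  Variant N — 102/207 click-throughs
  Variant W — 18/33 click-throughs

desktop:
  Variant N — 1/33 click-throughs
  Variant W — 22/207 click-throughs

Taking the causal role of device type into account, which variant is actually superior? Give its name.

Variant W

Variant W is higher inside every device type stratum but Variant N is higher in aggregate. Whether to stratify depends on how device type relates to the variant.
Device type is set before the variant has any effect — it is not caused by the variant — and it independently drives the outcome. That makes it a confounder, so the causal comparison is within device type levels.
Within each level — mobile: 49.3% vs 54.5%; desktop: 3.0% vs 10.6% — Variant W is higher every time.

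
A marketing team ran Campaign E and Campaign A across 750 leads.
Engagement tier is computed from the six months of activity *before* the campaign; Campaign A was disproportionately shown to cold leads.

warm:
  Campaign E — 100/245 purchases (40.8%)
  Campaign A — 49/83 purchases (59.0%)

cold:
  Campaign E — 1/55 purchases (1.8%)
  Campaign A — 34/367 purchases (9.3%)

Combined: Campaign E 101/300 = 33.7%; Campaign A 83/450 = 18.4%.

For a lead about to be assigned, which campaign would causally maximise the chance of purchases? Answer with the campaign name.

Engagement tier satisfies the back-door criterion: it is not a descendant of the campaign, and it blocks the spurious path from campaign to outcome. Adjusting for it (i.e., using the within-engagement tier rates) gives the causal effect.
Within each level — warm: 40.8% vs 59.0%; cold: 1.8% vs 9.3% — Campaign A is higher every time.

Campaign A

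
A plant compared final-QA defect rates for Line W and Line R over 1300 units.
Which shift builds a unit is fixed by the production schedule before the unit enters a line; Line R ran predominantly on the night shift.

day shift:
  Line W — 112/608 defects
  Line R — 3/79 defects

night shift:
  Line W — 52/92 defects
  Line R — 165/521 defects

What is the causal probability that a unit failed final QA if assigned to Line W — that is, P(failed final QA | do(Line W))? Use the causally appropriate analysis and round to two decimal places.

Since shift is a pre-existing factor (not a product of the line) and it affects the outcome on its own, it is a confounder. The stratified rates, not the pooled rate, identify the causal effect.
Standardising Line W to the population shift mix: 0.528·112/608 + 0.472·52/92 = 0.364.

0.36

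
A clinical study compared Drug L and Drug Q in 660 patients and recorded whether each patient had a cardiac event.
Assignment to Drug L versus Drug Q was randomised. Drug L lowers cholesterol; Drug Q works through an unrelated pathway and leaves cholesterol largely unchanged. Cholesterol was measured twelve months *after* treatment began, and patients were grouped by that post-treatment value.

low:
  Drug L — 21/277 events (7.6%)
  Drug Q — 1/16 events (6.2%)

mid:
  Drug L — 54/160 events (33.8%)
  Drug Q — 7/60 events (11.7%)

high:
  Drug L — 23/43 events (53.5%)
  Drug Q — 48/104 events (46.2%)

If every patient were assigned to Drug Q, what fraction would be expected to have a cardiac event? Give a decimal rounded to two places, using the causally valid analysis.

Cholesterol here is a post-treatment variable shaped by the drug; conditioning on it would introduce bias rather than remove it. The overall comparison is the causal one.
So P(outcome | do(Drug Q)) is just the pooled rate for Drug Q: 56/180 = 0.311.

0.31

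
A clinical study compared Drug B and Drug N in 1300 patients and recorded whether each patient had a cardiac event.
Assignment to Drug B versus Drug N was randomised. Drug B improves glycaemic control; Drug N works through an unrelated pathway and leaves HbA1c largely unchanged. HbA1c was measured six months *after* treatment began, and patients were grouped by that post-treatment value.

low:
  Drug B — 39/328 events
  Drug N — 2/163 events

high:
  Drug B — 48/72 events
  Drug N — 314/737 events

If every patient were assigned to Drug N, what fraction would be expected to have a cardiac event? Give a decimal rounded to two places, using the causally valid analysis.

Within every HbA1c level Drug N has the lower rate, yet pooled Drug B does — Simpson's reversal.
Stratifying would compare drugs among patients the drugs themselves sorted into HbA1c groups — a form of selection on an intermediate. The unconditioned pooled rates give the total causal effect.
So P(outcome | do(Drug N)) is just the pooled rate for Drug N: 316/900 = 0.351.

0.35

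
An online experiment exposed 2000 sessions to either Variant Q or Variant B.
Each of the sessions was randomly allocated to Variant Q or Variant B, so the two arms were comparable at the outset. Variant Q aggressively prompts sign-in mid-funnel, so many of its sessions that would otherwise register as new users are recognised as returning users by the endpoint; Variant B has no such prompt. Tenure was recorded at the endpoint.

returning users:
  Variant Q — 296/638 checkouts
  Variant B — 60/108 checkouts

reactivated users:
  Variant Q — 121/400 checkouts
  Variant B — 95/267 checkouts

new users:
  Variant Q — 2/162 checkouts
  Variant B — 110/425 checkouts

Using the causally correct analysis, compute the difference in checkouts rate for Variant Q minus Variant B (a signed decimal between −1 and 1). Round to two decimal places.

+0.02

Variant B is higher inside every user tenure stratum but Variant Q is higher in aggregate. Whether to stratify depends on how user tenure relates to the variant.
User tenure is downstream of the variant. One should not condition on a consequence of treatment, so the overall rates are the right comparison.
The causal difference is the pooled difference: 0.349 − 0.331 = +0.018.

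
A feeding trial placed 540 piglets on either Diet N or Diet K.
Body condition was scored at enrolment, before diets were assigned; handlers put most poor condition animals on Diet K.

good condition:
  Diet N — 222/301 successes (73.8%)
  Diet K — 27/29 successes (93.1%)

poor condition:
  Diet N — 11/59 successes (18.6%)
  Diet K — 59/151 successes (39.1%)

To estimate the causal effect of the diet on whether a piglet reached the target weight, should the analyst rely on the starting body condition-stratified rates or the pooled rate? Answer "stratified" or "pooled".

stratified

Diet K is higher inside every starting body condition stratum but Diet N is higher in aggregate. Whether to stratify depends on how starting body condition relates to the diet.
Since starting body condition is a pre-existing factor (not a product of the diet) and it affects the outcome on its own, it is a confounder. The stratified rates, not the pooled rate, identify the causal effect.
Within each level — good condition: 73.8% vs 93.1%; poor condition: 18.6% vs 39.1% — Diet K is higher every time.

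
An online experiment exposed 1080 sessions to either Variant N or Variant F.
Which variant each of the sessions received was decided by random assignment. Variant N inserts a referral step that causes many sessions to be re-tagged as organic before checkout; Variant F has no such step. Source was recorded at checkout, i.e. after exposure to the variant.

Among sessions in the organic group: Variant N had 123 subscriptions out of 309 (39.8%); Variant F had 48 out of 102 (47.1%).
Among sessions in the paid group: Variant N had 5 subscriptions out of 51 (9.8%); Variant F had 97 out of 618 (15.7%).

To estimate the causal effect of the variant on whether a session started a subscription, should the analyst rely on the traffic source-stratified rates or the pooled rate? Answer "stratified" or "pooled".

The traffic source-specific comparison favours Variant F throughout, but the pooled figures favour Variant N. The question is whether to condition on traffic source.
Traffic source here is a post-treatment variable shaped by the variant; conditioning on it would introduce bias rather than remove it. The overall comparison is the causal one.
Pooled: Variant N 35.6% vs Variant F 20.1%; Variant N is higher overall.

pooled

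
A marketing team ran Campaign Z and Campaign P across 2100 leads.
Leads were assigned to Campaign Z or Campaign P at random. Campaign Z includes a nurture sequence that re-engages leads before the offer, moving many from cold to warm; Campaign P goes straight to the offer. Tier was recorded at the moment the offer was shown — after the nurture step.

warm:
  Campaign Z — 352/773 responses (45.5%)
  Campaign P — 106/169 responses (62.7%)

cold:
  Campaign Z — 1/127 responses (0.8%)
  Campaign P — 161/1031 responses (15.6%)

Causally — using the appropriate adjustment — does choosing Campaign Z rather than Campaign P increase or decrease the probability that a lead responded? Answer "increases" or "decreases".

The stratified and pooled comparisons disagree (Campaign P wins within each engagement tier; Campaign Z wins overall), so the answer turns on the causal role of engagement tier.
Engagement tier lies on the pathway campaign → engagement tier → outcome, so adjusting for it blocks the indirect effect. For the total causal effect of campaign, use the unadjusted pooled rates.
Pooled: Campaign Z 39.2% vs Campaign P 22.2%; Campaign Z is higher overall.

increases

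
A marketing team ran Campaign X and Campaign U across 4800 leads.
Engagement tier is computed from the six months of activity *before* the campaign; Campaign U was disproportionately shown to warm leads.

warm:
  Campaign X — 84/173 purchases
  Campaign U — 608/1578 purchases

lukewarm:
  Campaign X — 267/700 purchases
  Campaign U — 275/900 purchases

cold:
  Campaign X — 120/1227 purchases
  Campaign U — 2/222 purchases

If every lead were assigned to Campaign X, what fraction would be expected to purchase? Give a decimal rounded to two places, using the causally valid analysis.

The imbalance in engagement tier arose from how leads were allocated, not from anything the campaign did; and engagement tier independently affects the outcome. The pooled gap is confounded — condition on engagement tier.
Standardising Campaign X to the population engagement tier mix: 0.365·84/173 + 0.333·267/700 + 0.302·120/1227 = 0.334.

0.33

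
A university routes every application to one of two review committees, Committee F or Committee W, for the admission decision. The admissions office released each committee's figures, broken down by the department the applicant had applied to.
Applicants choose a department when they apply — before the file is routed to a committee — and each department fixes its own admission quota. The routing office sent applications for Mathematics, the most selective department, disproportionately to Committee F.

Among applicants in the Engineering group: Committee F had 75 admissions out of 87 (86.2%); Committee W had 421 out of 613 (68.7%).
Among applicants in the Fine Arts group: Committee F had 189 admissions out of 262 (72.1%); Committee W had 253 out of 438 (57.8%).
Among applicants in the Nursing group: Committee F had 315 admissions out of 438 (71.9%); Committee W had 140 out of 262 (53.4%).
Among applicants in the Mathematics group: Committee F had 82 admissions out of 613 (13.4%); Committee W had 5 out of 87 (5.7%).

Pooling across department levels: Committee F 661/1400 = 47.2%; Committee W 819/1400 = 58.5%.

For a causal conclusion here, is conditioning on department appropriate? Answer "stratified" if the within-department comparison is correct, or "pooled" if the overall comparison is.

Department satisfies the back-door criterion: it is not a descendant of the review committee, and it blocks the spurious path from review committee to outcome. Adjusting for it (i.e., using the within-department rates) gives the causal effect.
Within each level — Engineering: 86.2% vs 68.7%; Fine Arts: 72.1% vs 57.8%; Nursing: 71.9% vs 53.4%; Mathematics: 13.4% vs 5.7% — Committee F is higher every time.

stratified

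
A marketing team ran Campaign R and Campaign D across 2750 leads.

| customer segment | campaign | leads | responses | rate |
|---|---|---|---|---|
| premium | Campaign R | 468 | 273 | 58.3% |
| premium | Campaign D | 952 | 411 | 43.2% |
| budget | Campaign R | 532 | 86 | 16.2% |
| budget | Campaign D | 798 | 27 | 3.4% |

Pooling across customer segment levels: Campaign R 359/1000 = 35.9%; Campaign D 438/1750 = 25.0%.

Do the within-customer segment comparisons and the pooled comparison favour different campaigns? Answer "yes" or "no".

no

Within each customer segment level (premium 58.3% vs 43.2%; budget 16.2% vs 3.4%), Campaign R has the higher rate every time. Pooled: 35.9% vs 25.0% — Campaign R has the higher rate overall. They agree.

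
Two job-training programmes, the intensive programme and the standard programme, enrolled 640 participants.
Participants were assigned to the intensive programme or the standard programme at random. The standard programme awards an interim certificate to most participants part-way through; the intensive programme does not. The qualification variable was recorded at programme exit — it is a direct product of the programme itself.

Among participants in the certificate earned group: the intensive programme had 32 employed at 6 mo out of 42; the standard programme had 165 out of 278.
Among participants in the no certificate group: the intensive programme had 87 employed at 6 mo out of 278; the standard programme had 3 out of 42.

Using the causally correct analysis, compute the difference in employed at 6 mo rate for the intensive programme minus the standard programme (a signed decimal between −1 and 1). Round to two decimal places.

Qualification attained during the programme is recorded after the programme and is itself shifted by it — it sits on the causal path from programme to outcome. Conditioning on a mediator would strip out part of the effect we want; the pooled comparison gives the total causal effect.
The causal difference is the pooled difference: 0.372 − 0.525 = -0.153.

-0.15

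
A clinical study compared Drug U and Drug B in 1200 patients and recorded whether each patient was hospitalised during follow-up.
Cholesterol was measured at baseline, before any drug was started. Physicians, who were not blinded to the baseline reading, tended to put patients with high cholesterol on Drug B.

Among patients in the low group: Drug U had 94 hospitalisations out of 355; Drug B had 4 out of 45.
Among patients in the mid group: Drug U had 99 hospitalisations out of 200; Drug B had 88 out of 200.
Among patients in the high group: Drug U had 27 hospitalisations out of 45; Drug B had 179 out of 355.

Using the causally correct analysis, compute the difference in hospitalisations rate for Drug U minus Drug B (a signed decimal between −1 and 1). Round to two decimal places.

+0.11

Cholesterol satisfies the back-door criterion: it is not a descendant of the drug, and it blocks the spurious path from drug to outcome. Adjusting for it (i.e., using the within-cholesterol rates) gives the causal effect.
Adjusting over the population distribution of cholesterol: 0.333·(0.265−0.089) + 0.333·(0.495−0.440) + 0.333·(0.600−0.504) = +0.109.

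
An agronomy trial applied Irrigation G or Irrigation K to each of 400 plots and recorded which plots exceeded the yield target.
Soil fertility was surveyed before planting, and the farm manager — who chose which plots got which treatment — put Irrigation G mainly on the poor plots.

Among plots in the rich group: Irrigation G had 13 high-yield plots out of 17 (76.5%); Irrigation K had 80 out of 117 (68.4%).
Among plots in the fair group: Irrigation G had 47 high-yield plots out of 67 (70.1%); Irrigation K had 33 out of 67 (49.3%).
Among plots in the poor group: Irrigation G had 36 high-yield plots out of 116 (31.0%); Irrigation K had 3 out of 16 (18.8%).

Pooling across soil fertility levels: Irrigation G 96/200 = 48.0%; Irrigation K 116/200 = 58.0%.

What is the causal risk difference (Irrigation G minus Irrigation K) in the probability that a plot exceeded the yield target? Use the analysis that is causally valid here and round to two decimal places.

+0.14

Soil fertility satisfies the back-door criterion: it is not a descendant of the irrigation, and it blocks the spurious path from irrigation to outcome. Adjusting for it (i.e., using the within-soil fertility rates) gives the causal effect.
Adjusting over the population distribution of soil fertility: 0.335·(0.765−0.684) + 0.335·(0.701−0.493) + 0.330·(0.310−0.188) = +0.138.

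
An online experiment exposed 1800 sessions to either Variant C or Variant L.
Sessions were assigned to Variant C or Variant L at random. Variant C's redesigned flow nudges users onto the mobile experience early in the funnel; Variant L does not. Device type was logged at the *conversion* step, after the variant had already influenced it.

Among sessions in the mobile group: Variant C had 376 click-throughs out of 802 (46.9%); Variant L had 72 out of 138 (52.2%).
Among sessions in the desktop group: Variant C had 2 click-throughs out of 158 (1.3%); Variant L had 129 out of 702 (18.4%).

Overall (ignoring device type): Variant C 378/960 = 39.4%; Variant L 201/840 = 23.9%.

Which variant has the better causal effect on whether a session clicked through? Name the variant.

Device type is downstream of the variant. One should not condition on a consequence of treatment, so the overall rates are the right comparison.
Pooled: Variant C 39.4% vs Variant L 23.9%; Variant C is higher overall.

Variant C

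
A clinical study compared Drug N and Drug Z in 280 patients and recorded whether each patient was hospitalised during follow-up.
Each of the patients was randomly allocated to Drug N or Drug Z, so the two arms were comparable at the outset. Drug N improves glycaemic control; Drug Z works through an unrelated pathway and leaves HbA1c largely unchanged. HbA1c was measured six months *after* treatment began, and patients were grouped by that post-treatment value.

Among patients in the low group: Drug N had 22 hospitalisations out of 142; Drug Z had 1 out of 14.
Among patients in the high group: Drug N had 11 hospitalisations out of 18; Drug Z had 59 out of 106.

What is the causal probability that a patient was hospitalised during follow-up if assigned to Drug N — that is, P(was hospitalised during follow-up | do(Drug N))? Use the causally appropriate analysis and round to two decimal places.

0.21

Because the drug influences HbA1c, HbA1c is a post-treatment mediator, not a confounder. Stratifying on it would bias the estimate; the causal effect is the crude pooled difference.
So P(outcome | do(Drug N)) is just the pooled rate for Drug N: 33/160 = 0.206.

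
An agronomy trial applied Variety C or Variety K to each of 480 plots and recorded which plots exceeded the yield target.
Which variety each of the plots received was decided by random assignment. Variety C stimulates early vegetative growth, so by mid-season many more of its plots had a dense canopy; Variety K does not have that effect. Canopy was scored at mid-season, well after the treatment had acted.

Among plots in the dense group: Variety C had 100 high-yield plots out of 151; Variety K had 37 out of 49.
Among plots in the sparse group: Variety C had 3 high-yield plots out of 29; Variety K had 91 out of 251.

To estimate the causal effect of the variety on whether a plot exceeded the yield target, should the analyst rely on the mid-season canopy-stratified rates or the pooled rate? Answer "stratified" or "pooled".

pooled

Variety K is higher inside every mid-season canopy stratum but Variety C is higher in aggregate. Whether to stratify depends on how mid-season canopy relates to the variety.
Because the variety influences mid-season canopy, mid-season canopy is a post-treatment mediator, not a confounder. Stratifying on it would bias the estimate; the causal effect is the crude pooled difference.
Pooled: Variety C 57.2% vs Variety K 42.7%; Variety C is higher overall.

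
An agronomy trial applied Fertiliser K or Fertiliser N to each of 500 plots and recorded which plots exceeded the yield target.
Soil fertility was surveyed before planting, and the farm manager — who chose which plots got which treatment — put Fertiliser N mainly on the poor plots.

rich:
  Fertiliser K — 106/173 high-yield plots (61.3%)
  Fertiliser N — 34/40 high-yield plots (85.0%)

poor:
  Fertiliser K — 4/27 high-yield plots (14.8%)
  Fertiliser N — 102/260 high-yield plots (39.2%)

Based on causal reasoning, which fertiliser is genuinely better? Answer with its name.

The imbalance in soil fertility arose from how plots were allocated, not from anything the fertiliser did; and soil fertility independently affects the outcome. The pooled gap is confounded — condition on soil fertility.
Within each level — rich: 61.3% vs 85.0%; poor: 14.8% vs 39.2% — Fertiliser N is higher every time.

Fertiliser N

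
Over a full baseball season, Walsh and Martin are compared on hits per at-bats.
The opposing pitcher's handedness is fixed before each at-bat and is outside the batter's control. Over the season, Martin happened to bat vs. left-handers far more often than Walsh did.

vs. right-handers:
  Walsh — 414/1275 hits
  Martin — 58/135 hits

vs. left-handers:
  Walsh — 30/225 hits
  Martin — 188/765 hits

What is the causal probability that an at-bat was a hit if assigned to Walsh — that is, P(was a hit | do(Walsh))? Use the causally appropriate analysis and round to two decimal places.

The pitcher handedness-specific comparison favours Martin throughout, but the pooled figures favour Walsh. The question is whether to condition on pitcher handedness.
Pitcher handedness differs across players for reasons unrelated to any effect of the player itself, and it separately predicts the outcome — a classic confounder. We must compare within pitcher handedness levels.
Standardising Walsh to the population pitcher handedness mix: 0.588·414/1275 + 0.412·30/225 = 0.246.

0.25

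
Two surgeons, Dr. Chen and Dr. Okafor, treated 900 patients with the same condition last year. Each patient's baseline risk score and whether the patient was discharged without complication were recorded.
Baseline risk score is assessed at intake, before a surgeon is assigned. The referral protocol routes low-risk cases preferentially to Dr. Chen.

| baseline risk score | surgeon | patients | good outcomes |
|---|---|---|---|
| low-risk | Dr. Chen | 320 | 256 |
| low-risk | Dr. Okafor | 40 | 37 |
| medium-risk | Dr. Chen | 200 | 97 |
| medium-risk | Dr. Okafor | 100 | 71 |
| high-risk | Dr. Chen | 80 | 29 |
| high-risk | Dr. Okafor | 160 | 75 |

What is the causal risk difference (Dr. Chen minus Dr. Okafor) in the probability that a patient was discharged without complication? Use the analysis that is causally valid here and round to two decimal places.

-0.15

The stratified and pooled comparisons disagree (Dr. Okafor wins within each baseline risk score; Dr. Chen wins overall), so the answer turns on the causal role of baseline risk score.
Baseline risk score is set before the surgeon has any effect — it is not caused by the surgeon — and it independently drives the outcome. That makes it a confounder, so the causal comparison is within baseline risk score levels.
Adjusting over the population distribution of baseline risk score: 0.400·(0.800−0.925) + 0.333·(0.485−0.710) + 0.267·(0.362−0.469) = -0.153.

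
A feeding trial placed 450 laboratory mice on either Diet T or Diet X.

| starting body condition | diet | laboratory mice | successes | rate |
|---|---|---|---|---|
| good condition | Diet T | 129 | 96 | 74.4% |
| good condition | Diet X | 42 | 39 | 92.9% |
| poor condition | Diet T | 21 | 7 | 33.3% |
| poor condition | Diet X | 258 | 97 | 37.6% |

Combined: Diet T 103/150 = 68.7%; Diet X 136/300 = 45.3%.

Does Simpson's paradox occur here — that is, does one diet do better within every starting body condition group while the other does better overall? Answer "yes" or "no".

yes

Within each starting body condition level (good condition 74.4% vs 92.9%; poor condition 33.3% vs 37.6%), Diet X has the higher rate every time. Pooled: 68.7% vs 45.3% — Diet T has the higher rate overall. The two comparisons disagree.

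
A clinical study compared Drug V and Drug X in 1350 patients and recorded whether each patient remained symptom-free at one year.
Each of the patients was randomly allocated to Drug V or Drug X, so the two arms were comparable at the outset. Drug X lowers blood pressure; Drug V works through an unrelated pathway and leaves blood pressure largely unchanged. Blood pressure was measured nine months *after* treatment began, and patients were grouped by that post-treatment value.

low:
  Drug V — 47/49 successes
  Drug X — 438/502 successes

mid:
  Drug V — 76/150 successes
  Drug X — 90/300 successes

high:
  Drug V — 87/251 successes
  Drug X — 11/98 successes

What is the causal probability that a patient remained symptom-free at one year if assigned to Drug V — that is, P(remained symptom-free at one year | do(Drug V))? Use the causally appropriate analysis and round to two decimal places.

Blood pressure is downstream of the drug. One should not condition on a consequence of treatment, so the overall rates are the right comparison.
So P(outcome | do(Drug V)) is just the pooled rate for Drug V: 210/450 = 0.467.

0.47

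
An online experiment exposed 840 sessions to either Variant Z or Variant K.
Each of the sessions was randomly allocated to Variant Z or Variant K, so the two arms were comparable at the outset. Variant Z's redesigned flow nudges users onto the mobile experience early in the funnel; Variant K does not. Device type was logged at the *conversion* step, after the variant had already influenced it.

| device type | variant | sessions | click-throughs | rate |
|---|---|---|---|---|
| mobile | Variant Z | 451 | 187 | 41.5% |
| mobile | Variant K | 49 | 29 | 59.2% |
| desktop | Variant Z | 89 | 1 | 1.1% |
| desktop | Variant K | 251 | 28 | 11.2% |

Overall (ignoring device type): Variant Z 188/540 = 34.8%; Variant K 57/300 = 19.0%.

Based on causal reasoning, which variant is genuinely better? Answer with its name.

Variant Z

Device type is downstream of the variant. One should not condition on a consequence of treatment, so the overall rates are the right comparison.
Pooled: Variant Z 34.8% vs Variant K 19.0%; Variant Z is higher overall.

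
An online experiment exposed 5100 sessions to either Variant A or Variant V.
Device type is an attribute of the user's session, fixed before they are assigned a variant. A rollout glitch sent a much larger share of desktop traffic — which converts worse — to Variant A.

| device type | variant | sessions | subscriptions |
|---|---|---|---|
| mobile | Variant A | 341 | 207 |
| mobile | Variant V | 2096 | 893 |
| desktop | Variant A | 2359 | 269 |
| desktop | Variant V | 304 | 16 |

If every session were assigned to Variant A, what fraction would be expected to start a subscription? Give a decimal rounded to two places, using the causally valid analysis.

0.35

The stratified and pooled comparisons disagree (Variant A wins within each device type; Variant V wins overall), so the answer turns on the causal role of device type.
Device type differs across variants for reasons unrelated to any effect of the variant itself, and it separately predicts the outcome — a classic confounder. We must compare within device type levels.
Standardising Variant A to the population device type mix: 0.478·207/341 + 0.522·269/2359 = 0.350.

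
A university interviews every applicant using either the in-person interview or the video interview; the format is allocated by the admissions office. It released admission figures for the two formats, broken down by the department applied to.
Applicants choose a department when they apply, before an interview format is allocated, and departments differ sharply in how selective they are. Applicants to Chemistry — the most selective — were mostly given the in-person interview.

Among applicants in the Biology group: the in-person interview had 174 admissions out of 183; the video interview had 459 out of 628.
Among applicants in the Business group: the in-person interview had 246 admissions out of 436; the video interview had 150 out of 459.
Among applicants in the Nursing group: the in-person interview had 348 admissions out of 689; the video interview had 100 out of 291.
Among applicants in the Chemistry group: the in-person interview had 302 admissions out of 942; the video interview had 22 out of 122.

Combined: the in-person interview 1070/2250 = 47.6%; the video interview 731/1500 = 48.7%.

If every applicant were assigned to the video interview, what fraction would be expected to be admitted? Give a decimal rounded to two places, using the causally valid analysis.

Since department is a pre-existing factor (not a product of the interview format) and it affects the outcome on its own, it is a confounder. The stratified rates, not the pooled rate, identify the causal effect.
Standardising the video interview to the population department mix: 0.216·459/628 + 0.239·150/459 + 0.261·100/291 + 0.284·22/122 = 0.377.

0.38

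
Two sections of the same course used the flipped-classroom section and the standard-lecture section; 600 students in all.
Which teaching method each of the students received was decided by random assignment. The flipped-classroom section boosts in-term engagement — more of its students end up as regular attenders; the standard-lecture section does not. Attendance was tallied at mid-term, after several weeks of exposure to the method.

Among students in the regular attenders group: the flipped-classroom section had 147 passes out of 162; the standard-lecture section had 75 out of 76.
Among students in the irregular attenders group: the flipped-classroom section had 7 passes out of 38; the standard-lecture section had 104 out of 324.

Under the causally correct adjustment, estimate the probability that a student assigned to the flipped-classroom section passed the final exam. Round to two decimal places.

0.77

The stratified and pooled comparisons disagree (the standard-lecture section wins within each mid-term attendance; the flipped-classroom section wins overall), so the answer turns on the causal role of mid-term attendance.
The distribution of mid-term attendance is itself part of what the teaching method does — it is an intermediate outcome. Holding it fixed would remove that part of the effect; the total effect is the pooled difference.
So P(outcome | do(the flipped-classroom section)) is just the pooled rate for the flipped-classroom section: 154/200 = 0.770.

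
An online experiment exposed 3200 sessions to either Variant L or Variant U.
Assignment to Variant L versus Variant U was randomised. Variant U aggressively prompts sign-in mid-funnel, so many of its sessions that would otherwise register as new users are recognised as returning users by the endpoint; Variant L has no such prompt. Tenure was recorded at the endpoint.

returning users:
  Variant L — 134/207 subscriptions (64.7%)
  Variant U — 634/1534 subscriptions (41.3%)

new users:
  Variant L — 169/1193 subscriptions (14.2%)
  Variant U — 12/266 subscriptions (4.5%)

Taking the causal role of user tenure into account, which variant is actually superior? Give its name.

Variant U

The stratified and pooled comparisons disagree (Variant L wins within each user tenure; Variant U wins overall), so the answer turns on the causal role of user tenure.
User tenure lies on the pathway variant → user tenure → outcome, so adjusting for it blocks the indirect effect. For the total causal effect of variant, use the unadjusted pooled rates.
Pooled: Variant L 21.6% vs Variant U 35.9%; Variant U is higher overall.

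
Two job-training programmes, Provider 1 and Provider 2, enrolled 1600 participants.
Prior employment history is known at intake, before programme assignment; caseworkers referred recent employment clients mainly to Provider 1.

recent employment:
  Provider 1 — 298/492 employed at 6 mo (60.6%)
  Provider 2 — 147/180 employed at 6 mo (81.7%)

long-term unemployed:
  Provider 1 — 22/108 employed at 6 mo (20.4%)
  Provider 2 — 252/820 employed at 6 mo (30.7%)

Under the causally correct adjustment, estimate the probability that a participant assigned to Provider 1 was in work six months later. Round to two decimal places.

0.37

Within every prior employment history level Provider 2 has the higher rate, yet pooled Provider 1 does — Simpson's reversal.
The imbalance in prior employment history arose from how participants were allocated, not from anything the programme did; and prior employment history independently affects the outcome. The pooled gap is confounded — condition on prior employment history.
Standardising Provider 1 to the population prior employment history mix: 0.420·298/492 + 0.580·22/108 = 0.373.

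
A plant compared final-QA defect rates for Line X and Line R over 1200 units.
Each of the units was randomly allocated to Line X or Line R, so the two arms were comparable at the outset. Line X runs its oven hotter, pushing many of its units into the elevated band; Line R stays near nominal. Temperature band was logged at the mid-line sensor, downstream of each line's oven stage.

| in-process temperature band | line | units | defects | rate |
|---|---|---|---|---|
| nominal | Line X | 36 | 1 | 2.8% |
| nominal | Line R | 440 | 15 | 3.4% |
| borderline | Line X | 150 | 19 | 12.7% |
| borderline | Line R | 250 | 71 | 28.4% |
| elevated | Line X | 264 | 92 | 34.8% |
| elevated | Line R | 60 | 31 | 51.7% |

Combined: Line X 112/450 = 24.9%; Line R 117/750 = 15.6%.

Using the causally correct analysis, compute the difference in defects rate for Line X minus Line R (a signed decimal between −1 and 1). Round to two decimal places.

In-process temperature band is recorded after the line and is itself shifted by it — it sits on the causal path from line to outcome. Conditioning on a mediator would strip out part of the effect we want; the pooled comparison gives the total causal effect.
The causal difference is the pooled difference: 0.249 − 0.156 = +0.093.

+0.09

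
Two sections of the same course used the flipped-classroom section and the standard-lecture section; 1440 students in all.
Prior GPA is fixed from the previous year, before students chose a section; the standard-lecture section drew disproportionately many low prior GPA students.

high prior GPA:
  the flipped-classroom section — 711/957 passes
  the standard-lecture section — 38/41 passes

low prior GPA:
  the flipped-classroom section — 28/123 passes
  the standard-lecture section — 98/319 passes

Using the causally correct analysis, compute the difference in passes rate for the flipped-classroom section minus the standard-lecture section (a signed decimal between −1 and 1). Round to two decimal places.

-0.15

Within every prior GPA band level the standard-lecture section has the higher rate, yet pooled the flipped-classroom section does — Simpson's reversal.
Prior GPA band differs across teaching methods for reasons unrelated to any effect of the teaching method itself, and it separately predicts the outcome — a classic confounder. We must compare within prior GPA band levels.
Adjusting over the population distribution of prior GPA band: 0.693·(0.743−0.927) + 0.307·(0.228−0.307) = -0.152.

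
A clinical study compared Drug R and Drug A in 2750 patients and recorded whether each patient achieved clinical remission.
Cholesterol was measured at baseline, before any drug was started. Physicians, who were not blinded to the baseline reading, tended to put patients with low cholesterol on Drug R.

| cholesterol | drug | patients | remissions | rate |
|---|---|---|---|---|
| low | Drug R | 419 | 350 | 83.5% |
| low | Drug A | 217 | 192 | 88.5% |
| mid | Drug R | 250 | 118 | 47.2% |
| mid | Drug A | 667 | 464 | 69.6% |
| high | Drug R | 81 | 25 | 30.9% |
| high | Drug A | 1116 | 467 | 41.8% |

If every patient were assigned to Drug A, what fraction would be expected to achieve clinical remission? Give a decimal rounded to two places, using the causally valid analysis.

0.62

Within every cholesterol level Drug A has the higher rate, yet pooled Drug R does — Simpson's reversal.
Since cholesterol is a pre-existing factor (not a product of the drug) and it affects the outcome on its own, it is a confounder. The stratified rates, not the pooled rate, identify the causal effect.
Standardising Drug A to the population cholesterol mix: 0.231·192/217 + 0.333·464/667 + 0.435·467/1116 = 0.619.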